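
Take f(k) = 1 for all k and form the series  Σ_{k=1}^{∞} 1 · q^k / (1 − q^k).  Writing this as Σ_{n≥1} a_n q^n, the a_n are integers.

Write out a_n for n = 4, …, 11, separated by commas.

3, 2, 4, 2, 4, 3, 4, 2

q^4  k|4↦f(k): 1:1 2:1 4:1  a_4=3
n=5: 5·1 1·5  f→[1+1]=2
d|6:{1,2,3,6}  Σf=1+1+1+1=4
[q^7] f(1)=1,f(7)=1 ⇒ 2
n=8: 8·1 4·2 2·4 1·8  f→[1+1+1+1]=4
q^9  k|9↦f(k): 9:1 3:1 1:1  a_9=3
n=10: 1·10 2·5 5·2 10·1  f→[1+1+1+1]=4
n=11: 1·11 11·1  f→[1+1]=2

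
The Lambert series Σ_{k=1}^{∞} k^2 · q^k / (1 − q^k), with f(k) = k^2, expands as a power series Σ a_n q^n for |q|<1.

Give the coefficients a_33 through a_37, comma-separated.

[q^33] f(33)=1089,f(11)=121,f(3)=9,f(1)=1 ⇒ 1220
[q^34] f(1)=1,f(2)=4,f(17)=289,f(34)=1156 ⇒ 1450
[q^35] f(35)=1225,f(7)=49,f(5)=25,f(1)=1 ⇒ 1300
n=36: 1·36 2·18 3·12 4·9 6·6 9·4 12·3 18·2 36·1  f→[1+4+9+16+36+81+144+324+1296]=1911
[q^37] f(37)=1369,f(1)=1 ⇒ 1370

1220, 1450, 1300, 1911, 1370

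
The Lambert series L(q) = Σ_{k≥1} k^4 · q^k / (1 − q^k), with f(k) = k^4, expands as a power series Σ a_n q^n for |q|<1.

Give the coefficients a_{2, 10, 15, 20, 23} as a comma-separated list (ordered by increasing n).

n=2: 1·2 2·1  f→[1+16]=17
[q^10] f(10)=10000,f(5)=625,f(2)=16,f(1)=1 ⇒ 10642
[q^15] f(1)=1,f(3)=81,f(5)=625,f(15)=50625 ⇒ 51332
q^20  k|20↦f(k): 1:1 2:16 4:256 5:625 10:10000 20:160000  a_20=170898
q^23  k|23↦f(k): 23:279841 1:1  a_23=279842

17, 10642, 51332, 170898, 279842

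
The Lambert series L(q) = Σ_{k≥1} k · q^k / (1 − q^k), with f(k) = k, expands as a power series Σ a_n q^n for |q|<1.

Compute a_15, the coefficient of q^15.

a_15 = 24

[q^15] f(15)=15,f(5)=5,f(3)=3,f(1)=1 ⇒ 24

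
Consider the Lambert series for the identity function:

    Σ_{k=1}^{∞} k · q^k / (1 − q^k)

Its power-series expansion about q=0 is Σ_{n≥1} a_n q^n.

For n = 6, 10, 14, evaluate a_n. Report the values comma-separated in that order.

12, 18, 24

q^6  k|6↦f(k): 6:6 3:3 2:2 1:1  a_6=12
d|10:{10,5,2,1}  Σf=10+5+2+1=18
n=14: 1·14 2·7 7·2 14·1  f→[1+2+7+14]=24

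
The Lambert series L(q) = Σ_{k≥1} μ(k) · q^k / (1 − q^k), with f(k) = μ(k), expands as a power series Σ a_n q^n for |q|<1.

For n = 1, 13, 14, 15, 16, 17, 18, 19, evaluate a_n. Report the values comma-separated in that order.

[q^1] μ(1)=1 ⇒ 1
q^13  k|13↦μ(k): 13:-1 1:1  a_13=0
[q^14] μ(1)=1,μ(2)=-1,μ(7)=-1,μ(14)=1 ⇒ 0
n=15: 15·1 5·3 3·5 1·15  μ→[1+(-1)+(-1)+1]=0
q^16  k|16↦μ(k): 16:0 8:0 4:0 2:-1 1:1  a_16=0
d|17:{1,17}  Σμ=1+(-1)=0
n=18: 1·18 2·9 3·6 6·3 9·2 18·1  μ→[1+(-1)+(-1)+1+0+0]=0
q^19  k|19↦μ(k): 19:-1 1:1  a_19=0

1, 0, 0, 0, 0, 0, 0, 0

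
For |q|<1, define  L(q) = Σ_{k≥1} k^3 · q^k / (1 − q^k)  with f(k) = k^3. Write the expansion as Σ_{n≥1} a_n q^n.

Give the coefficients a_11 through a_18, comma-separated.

1332, 2044, 2198, 3096, 3528, 4681, 4914, 6813

[q^11] f(1)=1,f(11)=1331 ⇒ 1332
[q^12] f(1)=1,f(2)=8,f(3)=27,f(4)=64,f(6)=216,f(12)=1728 ⇒ 2044
d|13:{13,1}  Σf=2197+1=2198
q^14  k|14↦f(k): 1:1 2:8 7:343 14:2744  a_14=3096
n=15: 15·1 5·3 3·5 1·15  f→[3375+125+27+1]=3528
[q^16] f(1)=1,f(2)=8,f(4)=64,f(8)=512,f(16)=4096 ⇒ 4681
[q^17] f(1)=1,f(17)=4913 ⇒ 4914
n=18: 1·18 2·9 3·6 6·3 9·2 18·1  f→[1+8+27+216+729+5832]=6813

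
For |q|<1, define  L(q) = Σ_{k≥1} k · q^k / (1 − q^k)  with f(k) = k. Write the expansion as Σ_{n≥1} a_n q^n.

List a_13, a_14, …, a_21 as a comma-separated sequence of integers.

14, 24, 24, 31, 18, 39, 20, 42, 32

q^13  k|13↦f(k): 13:13 1:1  a_13=14
q^14  k|14↦f(k): 1:1 2:2 7:7 14:14  a_14=24
q^15  k|15↦f(k): 15:15 5:5 3:3 1:1  a_15=24
d|16:{16,8,4,2,1}  Σf=16+8+4+2+1=31
n=17: 17·1 1·17  f→[17+1]=18
q^18  k|18↦f(k): 18:18 9:9 6:6 3:3 2:2 1:1  a_18=39
q^19  k|19↦f(k): 1:1 19:19  a_19=20
n=20: 1·20 2·10 4·5 5·4 10·2 20·1  f→[1+2+4+5+10+20]=42
[q^21] f(1)=1,f(3)=3,f(7)=7,f(21)=21 ⇒ 32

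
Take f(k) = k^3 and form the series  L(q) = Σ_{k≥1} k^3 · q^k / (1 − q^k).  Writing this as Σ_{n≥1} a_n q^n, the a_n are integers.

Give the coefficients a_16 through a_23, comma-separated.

d|16:{16,8,4,2,1}  Σf=4096+512+64+8+1=4681
q^17  k|17↦f(k): 1:1 17:4913  a_17=4914
n=18: 18·1 9·2 6·3 3·6 2·9 1·18  f→[5832+729+216+27+8+1]=6813
[q^19] f(1)=1,f(19)=6859 ⇒ 6860
q^20  k|20↦f(k): 1:1 2:8 4:64 5:125 10:1000 20:8000  a_20=9198
n=21: 1·21 3·7 7·3 21·1  f→[1+27+343+9261]=9632
n=22: 22·1 11·2 2·11 1·22  f→[10648+1331+8+1]=11988
[q^23] f(23)=12167,f(1)=1 ⇒ 12168

4681, 4914, 6813, 6860, 9198, 9632, 11988, 12168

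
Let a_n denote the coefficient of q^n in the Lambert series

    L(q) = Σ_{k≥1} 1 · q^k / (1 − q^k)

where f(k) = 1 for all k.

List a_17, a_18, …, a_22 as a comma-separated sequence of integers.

q^17  k|17↦f(k): 17:1 1:1  a_17=2
n=18: 1·18 2·9 3·6 6·3 9·2 18·1  f→[1+1+1+1+1+1]=6
q^19  k|19↦f(k): 19:1 1:1  a_19=2
q^20  k|20↦f(k): 1:1 2:1 4:1 5:1 10:1 20:1  a_20=6
d|21:{21,7,3,1}  Σf=1+1+1+1=4
q^22  k|22↦f(k): 22:1 11:1 2:1 1:1  a_22=4

2, 6, 2, 6, 4, 4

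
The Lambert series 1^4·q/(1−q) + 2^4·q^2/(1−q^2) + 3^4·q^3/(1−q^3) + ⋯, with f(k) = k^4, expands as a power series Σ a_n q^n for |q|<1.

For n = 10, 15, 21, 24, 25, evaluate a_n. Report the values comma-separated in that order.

q^10  k|10↦f(k): 1:1 2:16 5:625 10:10000  a_10=10642
d|15:{1,3,5,15}  Σf=1+81+625+50625=51332
q^21  k|21↦f(k): 21:194481 7:2401 3:81 1:1  a_21=196964
q^24  k|24↦f(k): 24:331776 12:20736 8:4096 6:1296 4:256 3:81 2:16 1:1  a_24=358258
d|25:{1,5,25}  Σf=1+625+390625=391251

10642, 51332, 196964, 358258, 391251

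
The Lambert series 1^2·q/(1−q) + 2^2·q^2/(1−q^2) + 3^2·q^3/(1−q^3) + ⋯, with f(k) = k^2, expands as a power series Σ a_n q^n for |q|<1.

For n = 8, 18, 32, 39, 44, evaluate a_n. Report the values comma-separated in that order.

[q^8] f(8)=64,f(4)=16,f(2)=4,f(1)=1 ⇒ 85
n=18: 18·1 9·2 6·3 3·6 2·9 1·18  f→[324+81+36+9+4+1]=455
d|32:{1,2,4,8,16,32}  Σf=1+4+16+64+256+1024=1365
[q^39] f(1)=1,f(3)=9,f(13)=169,f(39)=1521 ⇒ 1700
n=44: 44·1 22·2 11·4 4·11 2·22 1·44  f→[1936+484+121+16+4+1]=2562

85, 455, 1365, 1700, 2562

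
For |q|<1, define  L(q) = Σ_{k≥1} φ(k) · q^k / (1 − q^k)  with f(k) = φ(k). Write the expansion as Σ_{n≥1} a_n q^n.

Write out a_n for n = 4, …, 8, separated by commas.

q^4  k|4↦φ(k): 4:2 2:1 1:1  a_4=4
n=5: 5·1 1·5  φ→[4+1]=5
[q^6] φ(6)=2,φ(3)=2,φ(2)=1,φ(1)=1 ⇒ 6
d|7:{7,1}  Σφ=6+1=7
[q^8] φ(1)=1,φ(2)=1,φ(4)=2,φ(8)=4 ⇒ 8

4, 5, 6, 7, 8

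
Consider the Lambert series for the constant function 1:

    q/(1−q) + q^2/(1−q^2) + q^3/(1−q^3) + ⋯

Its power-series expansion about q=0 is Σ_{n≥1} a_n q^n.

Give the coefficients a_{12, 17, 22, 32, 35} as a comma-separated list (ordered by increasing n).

d|12:{1,2,3,4,6,12}  Σf=1+1+1+1+1+1=6
q^17  k|17↦f(k): 17:1 1:1  a_17=2
q^22  k|22↦f(k): 1:1 2:1 11:1 22:1  a_22=4
n=32: 1·32 2·16 4·8 8·4 16·2 32·1  f→[1+1+1+1+1+1]=6
n=35: 35·1 7·5 5·7 1·35  f→[1+1+1+1]=4

6, 2, 4, 6, 4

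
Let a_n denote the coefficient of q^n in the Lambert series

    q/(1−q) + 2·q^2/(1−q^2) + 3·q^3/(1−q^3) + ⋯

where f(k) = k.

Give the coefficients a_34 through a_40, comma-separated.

q^34  k|34↦f(k): 34:34 17:17 2:2 1:1  a_34=54
q^35  k|35↦f(k): 35:35 7:7 5:5 1:1  a_35=48
[q^36] f(1)=1,f(2)=2,f(3)=3,f(4)=4,f(6)=6,f(9)=9,f(12)=12,f(18)=18,f(36)=36 ⇒ 91
q^37  k|37↦f(k): 1:1 37:37  a_37=38
q^38  k|38↦f(k): 1:1 2:2 19:19 38:38  a_38=60
n=39: 39·1 13·3 3·13 1·39  f→[39+13+3+1]=56
n=40: 1·40 2·20 4·10 5·8 8·5 10·4 20·2 40·1  f→[1+2+4+5+8+10+20+40]=90

54, 48, 91, 38, 60, 56, 90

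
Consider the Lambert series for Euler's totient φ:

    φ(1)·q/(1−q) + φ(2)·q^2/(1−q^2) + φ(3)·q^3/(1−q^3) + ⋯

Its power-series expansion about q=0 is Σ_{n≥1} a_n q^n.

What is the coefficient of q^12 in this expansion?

[q^12] φ(1)=1,φ(2)=1,φ(3)=2,φ(4)=2,φ(6)=2,φ(12)=4 ⇒ 12

a_12 = 12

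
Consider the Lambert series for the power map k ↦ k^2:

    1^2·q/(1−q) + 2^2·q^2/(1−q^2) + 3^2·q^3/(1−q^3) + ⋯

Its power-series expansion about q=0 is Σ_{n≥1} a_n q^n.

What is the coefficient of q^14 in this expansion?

a_14 = 250

[q^14] f(1)=1,f(2)=4,f(7)=49,f(14)=196 ⇒ 250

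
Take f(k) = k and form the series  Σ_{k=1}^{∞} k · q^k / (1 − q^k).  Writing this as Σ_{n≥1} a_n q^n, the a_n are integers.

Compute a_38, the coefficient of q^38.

[q^38] f(1)=1,f(2)=2,f(19)=19,f(38)=38 ⇒ 60

a_38 = 60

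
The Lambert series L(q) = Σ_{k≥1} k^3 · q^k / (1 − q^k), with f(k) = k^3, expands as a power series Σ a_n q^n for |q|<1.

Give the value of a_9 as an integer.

a_9 = 757

n=9: 9·1 3·3 1·9  f→[729+27+1]=757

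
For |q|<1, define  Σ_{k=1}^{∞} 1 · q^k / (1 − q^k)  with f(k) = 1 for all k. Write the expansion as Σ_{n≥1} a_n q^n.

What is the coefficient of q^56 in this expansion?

a_56 = 8

d|56:{56,28,14,8,7,4,2,1}  Σf=1+1+1+1+1+1+1+1=8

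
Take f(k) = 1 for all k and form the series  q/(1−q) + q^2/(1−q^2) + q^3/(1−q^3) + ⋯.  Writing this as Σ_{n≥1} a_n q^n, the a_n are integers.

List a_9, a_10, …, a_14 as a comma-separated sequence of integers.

3, 4, 2, 6, 2, 4

[q^9] f(1)=1,f(3)=1,f(9)=1 ⇒ 3
q^10  k|10↦f(k): 10:1 5:1 2:1 1:1  a_10=4
q^11  k|11↦f(k): 11:1 1:1  a_11=2
d|12:{12,6,4,3,2,1}  Σf=1+1+1+1+1+1=6
q^13  k|13↦f(k): 13:1 1:1  a_13=2
n=14: 1·14 2·7 7·2 14·1  f→[1+1+1+1]=4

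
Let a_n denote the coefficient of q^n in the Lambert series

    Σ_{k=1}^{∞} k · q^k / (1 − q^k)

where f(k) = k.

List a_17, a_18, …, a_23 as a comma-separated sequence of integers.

n=17: 1·17 17·1  f→[1+17]=18
d|18:{1,2,3,6,9,18}  Σf=1+2+3+6+9+18=39
q^19  k|19↦f(k): 1:1 19:19  a_19=20
n=20: 20·1 10·2 5·4 4·5 2·10 1·20  f→[20+10+5+4+2+1]=42
d|21:{21,7,3,1}  Σf=21+7+3+1=32
[q^22] f(22)=22,f(11)=11,f(2)=2,f(1)=1 ⇒ 36
q^23  k|23↦f(k): 23:23 1:1  a_23=24

18, 39, 20, 42, 32, 36, 24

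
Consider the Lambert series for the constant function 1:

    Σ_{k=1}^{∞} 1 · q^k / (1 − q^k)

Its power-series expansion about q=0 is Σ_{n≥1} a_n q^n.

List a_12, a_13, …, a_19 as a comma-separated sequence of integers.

d|12:{12,6,4,3,2,1}  Σf=1+1+1+1+1+1=6
q^13  k|13↦f(k): 13:1 1:1  a_13=2
q^14  k|14↦f(k): 14:1 7:1 2:1 1:1  a_14=4
q^15  k|15↦f(k): 15:1 5:1 3:1 1:1  a_15=4
q^16  k|16↦f(k): 1:1 2:1 4:1 8:1 16:1  a_16=5
[q^17] f(1)=1,f(17)=1 ⇒ 2
n=18: 18·1 9·2 6·3 3·6 2·9 1·18  f→[1+1+1+1+1+1]=6
q^19  k|19↦f(k): 19:1 1:1  a_19=2

6, 2, 4, 4, 5, 2, 6, 2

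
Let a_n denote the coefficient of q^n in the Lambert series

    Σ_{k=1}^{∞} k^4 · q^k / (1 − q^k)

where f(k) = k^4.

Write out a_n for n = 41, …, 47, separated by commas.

2825762, 3348388, 3418802, 3997266, 4158518, 4757314, 4879682

d|41:{1,41}  Σf=1+2825761=2825762
[q^42] f(42)=3111696,f(21)=194481,f(14)=38416,f(7)=2401,f(6)=1296,f(3)=81,f(2)=16,f(1)=1 ⇒ 3348388
n=43: 43·1 1·43  f→[3418801+1]=3418802
[q^44] f(1)=1,f(2)=16,f(4)=256,f(11)=14641,f(22)=234256,f(44)=3748096 ⇒ 3997266
q^45  k|45↦f(k): 45:4100625 15:50625 9:6561 5:625 3:81 1:1  a_45=4158518
[q^46] f(46)=4477456,f(23)=279841,f(2)=16,f(1)=1 ⇒ 4757314
[q^47] f(1)=1,f(47)=4879681 ⇒ 4879682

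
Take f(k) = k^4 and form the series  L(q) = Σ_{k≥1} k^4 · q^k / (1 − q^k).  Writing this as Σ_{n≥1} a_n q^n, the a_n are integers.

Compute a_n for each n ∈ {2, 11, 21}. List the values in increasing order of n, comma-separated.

q^2  k|2↦f(k): 1:1 2:16  a_2=17
q^11  k|11↦f(k): 1:1 11:14641  a_11=14642
d|21:{1,3,7,21}  Σf=1+81+2401+194481=196964

17, 14642, 196964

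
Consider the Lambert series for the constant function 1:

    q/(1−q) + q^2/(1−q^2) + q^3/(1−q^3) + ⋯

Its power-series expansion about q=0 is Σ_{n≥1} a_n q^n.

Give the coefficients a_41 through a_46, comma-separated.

[q^41] f(1)=1,f(41)=1 ⇒ 2
[q^42] f(1)=1,f(2)=1,f(3)=1,f(6)=1,f(7)=1,f(14)=1,f(21)=1,f(42)=1 ⇒ 8
n=43: 1·43 43·1  f→[1+1]=2
d|44:{1,2,4,11,22,44}  Σf=1+1+1+1+1+1=6
q^45  k|45↦f(k): 1:1 3:1 5:1 9:1 15:1 45:1  a_45=6
[q^46] f(1)=1,f(2)=1,f(23)=1,f(46)=1 ⇒ 4

2, 8, 2, 6, 6, 4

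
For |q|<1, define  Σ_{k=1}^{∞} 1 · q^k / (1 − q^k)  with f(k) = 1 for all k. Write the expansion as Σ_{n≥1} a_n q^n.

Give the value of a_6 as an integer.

a_6 = 4

n=6: 6·1 3·2 2·3 1·6  f→[1+1+1+1]=4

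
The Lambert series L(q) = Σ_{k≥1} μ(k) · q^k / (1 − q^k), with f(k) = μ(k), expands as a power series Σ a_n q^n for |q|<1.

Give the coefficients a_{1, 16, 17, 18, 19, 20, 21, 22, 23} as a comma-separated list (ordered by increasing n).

1, 0, 0, 0, 0, 0, 0, 0, 0

d|1:{1}  Σμ=1=1
d|16:{1,2,4,8,16}  Σμ=1+(-1)+0+0+0=0
n=17: 17·1 1·17  μ→[(-1)+1]=0
n=18: 18·1 9·2 6·3 3·6 2·9 1·18  μ→[0+0+1+(-1)+(-1)+1]=0
q^19  k|19↦μ(k): 1:1 19:-1  a_19=0
q^20  k|20↦μ(k): 20:0 10:1 5:-1 4:0 2:-1 1:1  a_20=0
n=21: 21·1 7·3 3·7 1·21  μ→[1+(-1)+(-1)+1]=0
[q^22] μ(22)=1,μ(11)=-1,μ(2)=-1,μ(1)=1 ⇒ 0
n=23: 23·1 1·23  μ→[(-1)+1]=0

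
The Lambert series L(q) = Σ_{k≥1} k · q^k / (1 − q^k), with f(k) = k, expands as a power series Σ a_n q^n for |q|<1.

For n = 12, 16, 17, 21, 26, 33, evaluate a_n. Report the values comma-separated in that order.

n=12: 1·12 2·6 3·4 4·3 6·2 12·1  f→[1+2+3+4+6+12]=28
q^16  k|16↦f(k): 16:16 8:8 4:4 2:2 1:1  a_16=31
n=17: 17·1 1·17  f→[17+1]=18
q^21  k|21↦f(k): 1:1 3:3 7:7 21:21  a_21=32
q^26  k|26↦f(k): 1:1 2:2 13:13 26:26  a_26=42
n=33: 33·1 11·3 3·11 1·33  f→[33+11+3+1]=48

28, 31, 18, 32, 42, 48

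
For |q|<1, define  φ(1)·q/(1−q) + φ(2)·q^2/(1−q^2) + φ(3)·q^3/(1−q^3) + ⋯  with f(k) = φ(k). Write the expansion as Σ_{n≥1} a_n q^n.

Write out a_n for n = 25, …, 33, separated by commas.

n=25: 25·1 5·5 1·25  φ→[20+4+1]=25
d|26:{26,13,2,1}  Σφ=12+12+1+1=26
q^27  k|27↦φ(k): 1:1 3:2 9:6 27:18  a_27=27
[q^28] φ(28)=12,φ(14)=6,φ(7)=6,φ(4)=2,φ(2)=1,φ(1)=1 ⇒ 28
n=29: 29·1 1·29  φ→[28+1]=29
[q^30] φ(1)=1,φ(2)=1,φ(3)=2,φ(5)=4,φ(6)=2,φ(10)=4,φ(15)=8,φ(30)=8 ⇒ 30
d|31:{1,31}  Σφ=1+30=31
n=32: 1·32 2·16 4·8 8·4 16·2 32·1  φ→[1+1+2+4+8+16]=32
q^33  k|33↦φ(k): 1:1 3:2 11:10 33:20  a_33=33

25, 26, 27, 28, 29, 30, 31, 32, 33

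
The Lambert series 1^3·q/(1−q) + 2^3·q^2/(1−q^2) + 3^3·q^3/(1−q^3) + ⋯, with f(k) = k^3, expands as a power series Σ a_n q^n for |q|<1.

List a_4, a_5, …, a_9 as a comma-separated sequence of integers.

n=4: 4·1 2·2 1·4  f→[64+8+1]=73
n=5: 5·1 1·5  f→[125+1]=126
q^6  k|6↦f(k): 1:1 2:8 3:27 6:216  a_6=252
d|7:{7,1}  Σf=343+1=344
q^8  k|8↦f(k): 8:512 4:64 2:8 1:1  a_8=585
q^9  k|9↦f(k): 9:729 3:27 1:1  a_9=757

73, 126, 252, 344, 585, 757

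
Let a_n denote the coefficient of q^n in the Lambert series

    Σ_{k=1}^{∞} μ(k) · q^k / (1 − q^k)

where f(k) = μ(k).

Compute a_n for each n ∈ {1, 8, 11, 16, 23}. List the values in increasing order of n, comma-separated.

1, 0, 0, 0, 0

n=1: 1·1  μ→[1]=1
n=8: 8·1 4·2 2·4 1·8  μ→[0+0+(-1)+1]=0
d|11:{1,11}  Σμ=1+(-1)=0
n=16: 1·16 2·8 4·4 8·2 16·1  μ→[1+(-1)+0+0+0]=0
d|23:{23,1}  Σμ=(-1)+1=0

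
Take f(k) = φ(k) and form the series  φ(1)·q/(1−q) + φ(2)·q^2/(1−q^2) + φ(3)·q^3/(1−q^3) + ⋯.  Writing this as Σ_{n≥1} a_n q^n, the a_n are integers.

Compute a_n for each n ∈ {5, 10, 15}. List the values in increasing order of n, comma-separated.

[q^5] φ(1)=1,φ(5)=4 ⇒ 5
n=10: 10·1 5·2 2·5 1·10  φ→[4+4+1+1]=10
q^15  k|15↦φ(k): 15:8 5:4 3:2 1:1  a_15=15

5, 10, 15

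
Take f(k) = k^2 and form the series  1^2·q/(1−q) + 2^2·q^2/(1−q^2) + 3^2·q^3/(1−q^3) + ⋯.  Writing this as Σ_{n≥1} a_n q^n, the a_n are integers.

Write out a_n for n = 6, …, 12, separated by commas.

n=6: 6·1 3·2 2·3 1·6  f→[36+9+4+1]=50
q^7  k|7↦f(k): 1:1 7:49  a_7=50
n=8: 8·1 4·2 2·4 1·8  f→[64+16+4+1]=85
[q^9] f(1)=1,f(3)=9,f(9)=81 ⇒ 91
q^10  k|10↦f(k): 1:1 2:4 5:25 10:100  a_10=130
[q^11] f(11)=121,f(1)=1 ⇒ 122
q^12  k|12↦f(k): 12:144 6:36 4:16 3:9 2:4 1:1  a_12=210

50, 50, 85, 91, 130, 122, 210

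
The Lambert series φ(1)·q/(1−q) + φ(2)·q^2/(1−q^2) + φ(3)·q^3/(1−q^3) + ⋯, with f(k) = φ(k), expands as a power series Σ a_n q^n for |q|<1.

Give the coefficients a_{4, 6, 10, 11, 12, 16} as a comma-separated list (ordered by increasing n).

[q^4] φ(4)=2,φ(2)=1,φ(1)=1 ⇒ 4
n=6: 1·6 2·3 3·2 6·1  φ→[1+1+2+2]=6
n=10: 10·1 5·2 2·5 1·10  φ→[4+4+1+1]=10
d|11:{11,1}  Σφ=10+1=11
n=12: 12·1 6·2 4·3 3·4 2·6 1·12  φ→[4+2+2+2+1+1]=12
d|16:{16,8,4,2,1}  Σφ=8+4+2+1+1=16

4, 6, 10, 11, 12, 16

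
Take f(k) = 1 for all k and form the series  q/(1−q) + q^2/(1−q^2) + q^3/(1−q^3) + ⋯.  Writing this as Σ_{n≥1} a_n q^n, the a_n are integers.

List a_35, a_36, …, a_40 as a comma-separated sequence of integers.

4, 9, 2, 4, 4, 8

n=35: 35·1 7·5 5·7 1·35  f→[1+1+1+1]=4
n=36: 1·36 2·18 3·12 4·9 6·6 9·4 12·3 18·2 36·1  f→[1+1+1+1+1+1+1+1+1]=9
n=37: 1·37 37·1  f→[1+1]=2
d|38:{38,19,2,1}  Σf=1+1+1+1=4
q^39  k|39↦f(k): 1:1 3:1 13:1 39:1  a_39=4
q^40  k|40↦f(k): 1:1 2:1 4:1 5:1 8:1 10:1 20:1 40:1  a_40=8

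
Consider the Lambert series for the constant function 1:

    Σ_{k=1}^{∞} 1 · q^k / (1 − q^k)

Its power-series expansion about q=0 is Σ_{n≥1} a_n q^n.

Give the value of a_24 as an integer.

a_24 = 8

n=24: 1·24 2·12 3·8 4·6 6·4 8·3 12·2 24·1  f→[1+1+1+1+1+1+1+1]=8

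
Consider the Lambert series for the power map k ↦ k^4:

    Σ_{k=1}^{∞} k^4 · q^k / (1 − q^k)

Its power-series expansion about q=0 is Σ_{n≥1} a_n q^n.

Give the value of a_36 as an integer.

a_36 = 1813539

n=36: 36·1 18·2 12·3 9·4 6·6 4·9 3·12 2·18 1·36  f→[1679616+104976+20736+6561+1296+256+81+16+1]=1813539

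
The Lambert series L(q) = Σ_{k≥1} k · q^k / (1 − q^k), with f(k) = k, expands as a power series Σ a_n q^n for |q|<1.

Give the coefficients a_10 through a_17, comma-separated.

d|10:{1,2,5,10}  Σf=1+2+5+10=18
q^11  k|11↦f(k): 1:1 11:11  a_11=12
d|12:{1,2,3,4,6,12}  Σf=1+2+3+4+6+12=28
d|13:{13,1}  Σf=13+1=14
n=14: 14·1 7·2 2·7 1·14  f→[14+7+2+1]=24
q^15  k|15↦f(k): 1:1 3:3 5:5 15:15  a_15=24
q^16  k|16↦f(k): 1:1 2:2 4:4 8:8 16:16  a_16=31
q^17  k|17↦f(k): 1:1 17:17  a_17=18

18, 12, 28, 14, 24, 24, 31, 18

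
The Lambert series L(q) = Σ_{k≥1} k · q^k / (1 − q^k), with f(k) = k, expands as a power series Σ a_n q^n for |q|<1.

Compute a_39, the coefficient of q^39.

a_39 = 56

[q^39] f(39)=39,f(13)=13,f(3)=3,f(1)=1 ⇒ 56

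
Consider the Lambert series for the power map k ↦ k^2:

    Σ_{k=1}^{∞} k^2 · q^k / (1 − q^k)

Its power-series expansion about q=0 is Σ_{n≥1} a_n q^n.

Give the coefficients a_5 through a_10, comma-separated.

26, 50, 50, 85, 91, 130

d|5:{1,5}  Σf=1+25=26
d|6:{6,3,2,1}  Σf=36+9+4+1=50
q^7  k|7↦f(k): 7:49 1:1  a_7=50
[q^8] f(1)=1,f(2)=4,f(4)=16,f(8)=64 ⇒ 85
d|9:{1,3,9}  Σf=1+9+81=91
[q^10] f(1)=1,f(2)=4,f(5)=25,f(10)=100 ⇒ 130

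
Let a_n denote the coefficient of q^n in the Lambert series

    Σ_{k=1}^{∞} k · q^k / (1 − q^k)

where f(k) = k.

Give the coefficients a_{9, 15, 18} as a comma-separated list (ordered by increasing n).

n=9: 9·1 3·3 1·9  f→[9+3+1]=13
q^15  k|15↦f(k): 1:1 3:3 5:5 15:15  a_15=24
q^18  k|18↦f(k): 18:18 9:9 6:6 3:3 2:2 1:1  a_18=39

13, 24, 39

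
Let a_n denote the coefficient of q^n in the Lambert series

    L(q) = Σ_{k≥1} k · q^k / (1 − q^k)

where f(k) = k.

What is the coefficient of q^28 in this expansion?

a_28 = 56

n=28: 1·28 2·14 4·7 7·4 14·2 28·1  f→[1+2+4+7+14+28]=56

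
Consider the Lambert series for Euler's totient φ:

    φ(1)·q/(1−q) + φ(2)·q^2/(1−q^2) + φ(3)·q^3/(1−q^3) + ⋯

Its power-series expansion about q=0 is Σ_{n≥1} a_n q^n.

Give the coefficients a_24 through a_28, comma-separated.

d|24:{24,12,8,6,4,3,2,1}  Σφ=8+4+4+2+2+2+1+1=24
n=25: 25·1 5·5 1·25  φ→[20+4+1]=25
n=26: 26·1 13·2 2·13 1·26  φ→[12+12+1+1]=26
q^27  k|27↦φ(k): 1:1 3:2 9:6 27:18  a_27=27
d|28:{1,2,4,7,14,28}  Σφ=1+1+2+6+6+12=28

24, 25, 26, 27, 28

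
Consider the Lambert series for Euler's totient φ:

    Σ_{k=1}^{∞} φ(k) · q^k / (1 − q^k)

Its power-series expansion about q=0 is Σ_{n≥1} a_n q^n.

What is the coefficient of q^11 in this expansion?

q^11  k|11↦φ(k): 11:10 1:1  a_11=11

a_11 = 11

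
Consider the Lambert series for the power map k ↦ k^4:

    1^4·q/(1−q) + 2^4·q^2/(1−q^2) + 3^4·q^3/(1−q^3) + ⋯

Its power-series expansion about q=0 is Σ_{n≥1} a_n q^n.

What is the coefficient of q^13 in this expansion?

[q^13] f(1)=1,f(13)=28561 ⇒ 28562

a_13 = 28562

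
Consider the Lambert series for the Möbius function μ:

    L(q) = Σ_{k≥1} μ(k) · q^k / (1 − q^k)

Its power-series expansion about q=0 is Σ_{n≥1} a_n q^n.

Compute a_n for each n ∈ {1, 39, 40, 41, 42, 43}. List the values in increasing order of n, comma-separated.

1, 0, 0, 0, 0, 0

q^1  k|1↦μ(k): 1:1  a_1=1
q^39  k|39↦μ(k): 1:1 3:-1 13:-1 39:1  a_39=0
[q^40] μ(40)=0,μ(20)=0,μ(10)=1,μ(8)=0,μ(5)=-1,μ(4)=0,μ(2)=-1,μ(1)=1 ⇒ 0
n=41: 41·1 1·41  μ→[(-1)+1]=0
d|42:{1,2,3,6,7,14,21,42}  Σμ=1+(-1)+(-1)+1+(-1)+1+1+(-1)=0
q^43  k|43↦μ(k): 43:-1 1:1  a_43=0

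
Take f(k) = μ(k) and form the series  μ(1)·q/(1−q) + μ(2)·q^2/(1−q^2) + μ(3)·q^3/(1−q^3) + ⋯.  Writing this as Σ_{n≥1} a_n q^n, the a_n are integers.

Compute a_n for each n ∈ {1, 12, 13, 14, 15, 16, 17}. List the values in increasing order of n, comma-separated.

1, 0, 0, 0, 0, 0, 0

[q^1] μ(1)=1 ⇒ 1
[q^12] μ(1)=1,μ(2)=-1,μ(3)=-1,μ(4)=0,μ(6)=1,μ(12)=0 ⇒ 0
d|13:{13,1}  Σμ=(-1)+1=0
[q^14] μ(1)=1,μ(2)=-1,μ(7)=-1,μ(14)=1 ⇒ 0
n=15: 1·15 3·5 5·3 15·1  μ→[1+(-1)+(-1)+1]=0
n=16: 1·16 2·8 4·4 8·2 16·1  μ→[1+(-1)+0+0+0]=0
n=17: 1·17 17·1  μ→[1+(-1)]=0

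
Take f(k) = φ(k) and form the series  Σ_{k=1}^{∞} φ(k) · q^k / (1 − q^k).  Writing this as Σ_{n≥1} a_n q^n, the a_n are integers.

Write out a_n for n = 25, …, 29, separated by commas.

d|25:{1,5,25}  Σφ=1+4+20=25
d|26:{1,2,13,26}  Σφ=1+1+12+12=26
q^27  k|27↦φ(k): 27:18 9:6 3:2 1:1  a_27=27
q^28  k|28↦φ(k): 28:12 14:6 7:6 4:2 2:1 1:1  a_28=28
d|29:{1,29}  Σφ=1+28=29

25, 26, 27, 28, 29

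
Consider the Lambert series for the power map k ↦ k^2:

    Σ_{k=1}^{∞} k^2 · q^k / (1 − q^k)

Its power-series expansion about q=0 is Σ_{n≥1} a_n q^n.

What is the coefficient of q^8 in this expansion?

a_8 = 85

n=8: 1·8 2·4 4·2 8·1  f→[1+4+16+64]=85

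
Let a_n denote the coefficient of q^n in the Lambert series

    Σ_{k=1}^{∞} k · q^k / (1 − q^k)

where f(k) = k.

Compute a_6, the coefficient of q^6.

a_6 = 12

q^6  k|6↦f(k): 6:6 3:3 2:2 1:1  a_6=12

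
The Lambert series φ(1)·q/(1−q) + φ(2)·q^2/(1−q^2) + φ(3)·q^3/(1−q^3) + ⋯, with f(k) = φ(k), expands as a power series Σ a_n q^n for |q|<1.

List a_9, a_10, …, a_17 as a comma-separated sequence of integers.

q^9  k|9↦φ(k): 1:1 3:2 9:6  a_9=9
n=10: 1·10 2·5 5·2 10·1  φ→[1+1+4+4]=10
n=11: 11·1 1·11  φ→[10+1]=11
[q^12] φ(12)=4,φ(6)=2,φ(4)=2,φ(3)=2,φ(2)=1,φ(1)=1 ⇒ 12
d|13:{13,1}  Σφ=12+1=13
n=14: 1·14 2·7 7·2 14·1  φ→[1+1+6+6]=14
d|15:{1,3,5,15}  Σφ=1+2+4+8=15
q^16  k|16↦φ(k): 16:8 8:4 4:2 2:1 1:1  a_16=16
[q^17] φ(17)=16,φ(1)=1 ⇒ 17

9, 10, 11, 12, 13, 14, 15, 16, 17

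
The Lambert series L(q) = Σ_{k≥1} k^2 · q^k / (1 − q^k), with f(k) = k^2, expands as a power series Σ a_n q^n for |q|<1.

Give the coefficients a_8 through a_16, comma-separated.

q^8  k|8↦f(k): 1:1 2:4 4:16 8:64  a_8=85
q^9  k|9↦f(k): 9:81 3:9 1:1  a_9=91
d|10:{10,5,2,1}  Σf=100+25+4+1=130
n=11: 11·1 1·11  f→[121+1]=122
n=12: 1·12 2·6 3·4 4·3 6·2 12·1  f→[1+4+9+16+36+144]=210
d|13:{13,1}  Σf=169+1=170
n=14: 1·14 2·7 7·2 14·1  f→[1+4+49+196]=250
n=15: 1·15 3·5 5·3 15·1  f→[1+9+25+225]=260
n=16: 16·1 8·2 4·4 2·8 1·16  f→[256+64+16+4+1]=341

85, 91, 130, 122, 210, 170, 250, 260, 341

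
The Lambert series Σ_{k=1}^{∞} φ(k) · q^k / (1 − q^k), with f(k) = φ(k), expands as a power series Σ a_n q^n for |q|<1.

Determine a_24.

q^24  k|24↦φ(k): 24:8 12:4 8:4 6:2 4:2 3:2 2:1 1:1  a_24=24

a_24 = 24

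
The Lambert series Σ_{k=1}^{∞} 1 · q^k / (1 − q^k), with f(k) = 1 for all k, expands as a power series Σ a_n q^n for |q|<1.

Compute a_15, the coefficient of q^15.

a_15 = 4

[q^15] f(1)=1,f(3)=1,f(5)=1,f(15)=1 ⇒ 4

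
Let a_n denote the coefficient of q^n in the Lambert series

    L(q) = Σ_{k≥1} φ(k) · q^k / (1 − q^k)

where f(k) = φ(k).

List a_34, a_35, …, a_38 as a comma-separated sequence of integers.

n=34: 34·1 17·2 2·17 1·34  φ→[16+16+1+1]=34
d|35:{35,7,5,1}  Σφ=24+6+4+1=35
d|36:{1,2,3,4,6,9,12,18,36}  Σφ=1+1+2+2+2+6+4+6+12=36
q^37  k|37↦φ(k): 1:1 37:36  a_37=37
q^38  k|38↦φ(k): 1:1 2:1 19:18 38:18  a_38=38

34, 35, 36, 37, 38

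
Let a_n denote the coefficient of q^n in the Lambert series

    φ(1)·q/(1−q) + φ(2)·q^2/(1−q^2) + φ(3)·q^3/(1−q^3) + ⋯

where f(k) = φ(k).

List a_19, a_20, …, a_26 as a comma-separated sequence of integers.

[q^19] φ(19)=18,φ(1)=1 ⇒ 19
d|20:{1,2,4,5,10,20}  Σφ=1+1+2+4+4+8=20
q^21  k|21↦φ(k): 1:1 3:2 7:6 21:12  a_21=21
d|22:{1,2,11,22}  Σφ=1+1+10+10=22
d|23:{23,1}  Σφ=22+1=23
[q^24] φ(1)=1,φ(2)=1,φ(3)=2,φ(4)=2,φ(6)=2,φ(8)=4,φ(12)=4,φ(24)=8 ⇒ 24
[q^25] φ(1)=1,φ(5)=4,φ(25)=20 ⇒ 25
q^26  k|26↦φ(k): 1:1 2:1 13:12 26:12  a_26=26

19, 20, 21, 22, 23, 24, 25, 26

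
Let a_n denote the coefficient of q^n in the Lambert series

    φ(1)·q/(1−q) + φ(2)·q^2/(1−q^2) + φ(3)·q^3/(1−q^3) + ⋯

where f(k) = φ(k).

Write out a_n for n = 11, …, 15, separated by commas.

d|11:{1,11}  Σφ=1+10=11
q^12  k|12↦φ(k): 1:1 2:1 3:2 4:2 6:2 12:4  a_12=12
q^13  k|13↦φ(k): 1:1 13:12  a_13=13
d|14:{1,2,7,14}  Σφ=1+1+6+6=14
d|15:{1,3,5,15}  Σφ=1+2+4+8=15

11, 12, 13, 14, 15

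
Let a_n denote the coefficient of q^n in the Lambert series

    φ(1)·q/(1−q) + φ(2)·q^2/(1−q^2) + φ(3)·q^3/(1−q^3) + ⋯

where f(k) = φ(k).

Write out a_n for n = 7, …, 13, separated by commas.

q^7  k|7↦φ(k): 1:1 7:6  a_7=7
d|8:{8,4,2,1}  Σφ=4+2+1+1=8
[q^9] φ(9)=6,φ(3)=2,φ(1)=1 ⇒ 9
[q^10] φ(10)=4,φ(5)=4,φ(2)=1,φ(1)=1 ⇒ 10
[q^11] φ(11)=10,φ(1)=1 ⇒ 11
q^12  k|12↦φ(k): 1:1 2:1 3:2 4:2 6:2 12:4  a_12=12
q^13  k|13↦φ(k): 1:1 13:12  a_13=13

7, 8, 9, 10, 11, 12, 13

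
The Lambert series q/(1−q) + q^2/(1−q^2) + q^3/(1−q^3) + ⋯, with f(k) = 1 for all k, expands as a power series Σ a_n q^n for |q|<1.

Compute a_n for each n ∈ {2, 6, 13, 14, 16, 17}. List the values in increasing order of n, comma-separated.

q^2  k|2↦f(k): 2:1 1:1  a_2=2
d|6:{1,2,3,6}  Σf=1+1+1+1=4
[q^13] f(1)=1,f(13)=1 ⇒ 2
d|14:{14,7,2,1}  Σf=1+1+1+1=4
q^16  k|16↦f(k): 16:1 8:1 4:1 2:1 1:1  a_16=5
q^17  k|17↦f(k): 17:1 1:1  a_17=2

2, 4, 2, 4, 5, 2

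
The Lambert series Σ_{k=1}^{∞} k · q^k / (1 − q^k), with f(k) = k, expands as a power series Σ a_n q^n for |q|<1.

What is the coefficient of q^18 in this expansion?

[q^18] f(18)=18,f(9)=9,f(6)=6,f(3)=3,f(2)=2,f(1)=1 ⇒ 39

a_18 = 39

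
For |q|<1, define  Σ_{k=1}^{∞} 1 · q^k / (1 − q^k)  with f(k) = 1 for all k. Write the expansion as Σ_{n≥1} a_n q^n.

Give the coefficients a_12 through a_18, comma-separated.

6, 2, 4, 4, 5, 2, 6

[q^12] f(1)=1,f(2)=1,f(3)=1,f(4)=1,f(6)=1,f(12)=1 ⇒ 6
[q^13] f(1)=1,f(13)=1 ⇒ 2
[q^14] f(14)=1,f(7)=1,f(2)=1,f(1)=1 ⇒ 4
[q^15] f(15)=1,f(5)=1,f(3)=1,f(1)=1 ⇒ 4
[q^16] f(1)=1,f(2)=1,f(4)=1,f(8)=1,f(16)=1 ⇒ 5
q^17  k|17↦f(k): 17:1 1:1  a_17=2
d|18:{18,9,6,3,2,1}  Σf=1+1+1+1+1+1=6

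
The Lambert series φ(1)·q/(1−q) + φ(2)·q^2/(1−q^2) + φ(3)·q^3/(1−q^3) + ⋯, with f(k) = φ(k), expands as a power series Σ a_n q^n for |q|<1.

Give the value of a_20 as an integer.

q^20  k|20↦φ(k): 20:8 10:4 5:4 4:2 2:1 1:1  a_20=20

a_20 = 20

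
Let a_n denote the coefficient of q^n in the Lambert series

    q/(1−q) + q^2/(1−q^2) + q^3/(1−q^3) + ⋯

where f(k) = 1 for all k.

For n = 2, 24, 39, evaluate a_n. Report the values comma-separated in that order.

n=2: 2·1 1·2  f→[1+1]=2
d|24:{1,2,3,4,6,8,12,24}  Σf=1+1+1+1+1+1+1+1=8
d|39:{1,3,13,39}  Σf=1+1+1+1=4

2, 8, 4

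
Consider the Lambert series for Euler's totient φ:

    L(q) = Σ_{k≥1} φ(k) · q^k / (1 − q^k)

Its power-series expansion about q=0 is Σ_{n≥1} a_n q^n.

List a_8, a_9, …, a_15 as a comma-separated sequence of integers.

d|8:{1,2,4,8}  Σφ=1+1+2+4=8
[q^9] φ(1)=1,φ(3)=2,φ(9)=6 ⇒ 9
n=10: 10·1 5·2 2·5 1·10  φ→[4+4+1+1]=10
q^11  k|11↦φ(k): 11:10 1:1  a_11=11
[q^12] φ(12)=4,φ(6)=2,φ(4)=2,φ(3)=2,φ(2)=1,φ(1)=1 ⇒ 12
n=13: 1·13 13·1  φ→[1+12]=13
d|14:{14,7,2,1}  Σφ=6+6+1+1=14
n=15: 1·15 3·5 5·3 15·1  φ→[1+2+4+8]=15

8, 9, 10, 11, 12, 13, 14, 15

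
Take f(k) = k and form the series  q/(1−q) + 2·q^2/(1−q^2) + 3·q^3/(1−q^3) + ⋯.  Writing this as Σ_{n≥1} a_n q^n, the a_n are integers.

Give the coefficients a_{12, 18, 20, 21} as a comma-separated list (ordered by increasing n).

q^12  k|12↦f(k): 12:12 6:6 4:4 3:3 2:2 1:1  a_12=28
d|18:{18,9,6,3,2,1}  Σf=18+9+6+3+2+1=39
[q^20] f(20)=20,f(10)=10,f(5)=5,f(4)=4,f(2)=2,f(1)=1 ⇒ 42
d|21:{21,7,3,1}  Σf=21+7+3+1=32

28, 39, 42, 32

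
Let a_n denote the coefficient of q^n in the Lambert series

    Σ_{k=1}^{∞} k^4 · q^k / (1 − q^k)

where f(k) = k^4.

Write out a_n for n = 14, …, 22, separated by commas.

40834, 51332, 69905, 83522, 112931, 130322, 170898, 196964, 248914

n=14: 14·1 7·2 2·7 1·14  f→[38416+2401+16+1]=40834
q^15  k|15↦f(k): 15:50625 5:625 3:81 1:1  a_15=51332
n=16: 16·1 8·2 4·4 2·8 1·16  f→[65536+4096+256+16+1]=69905
q^17  k|17↦f(k): 17:83521 1:1  a_17=83522
[q^18] f(18)=104976,f(9)=6561,f(6)=1296,f(3)=81,f(2)=16,f(1)=1 ⇒ 112931
d|19:{19,1}  Σf=130321+1=130322
q^20  k|20↦f(k): 20:160000 10:10000 5:625 4:256 2:16 1:1  a_20=170898
[q^21] f(21)=194481,f(7)=2401,f(3)=81,f(1)=1 ⇒ 196964
n=22: 22·1 11·2 2·11 1·22  f→[234256+14641+16+1]=248914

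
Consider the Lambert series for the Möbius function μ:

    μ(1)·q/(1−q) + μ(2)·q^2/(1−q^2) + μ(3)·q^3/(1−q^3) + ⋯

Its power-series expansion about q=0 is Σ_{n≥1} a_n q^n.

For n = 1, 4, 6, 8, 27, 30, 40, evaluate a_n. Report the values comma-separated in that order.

[q^1] μ(1)=1 ⇒ 1
n=4: 4·1 2·2 1·4  μ→[0+(-1)+1]=0
[q^6] μ(6)=1,μ(3)=-1,μ(2)=-1,μ(1)=1 ⇒ 0
[q^8] μ(1)=1,μ(2)=-1,μ(4)=0,μ(8)=0 ⇒ 0
d|27:{27,9,3,1}  Σμ=0+0+(-1)+1=0
q^30  k|30↦μ(k): 1:1 2:-1 3:-1 5:-1 6:1 10:1 15:1 30:-1  a_30=0
n=40: 1·40 2·20 4·10 5·8 8·5 10·4 20·2 40·1  μ→[1+(-1)+0+(-1)+0+1+0+0]=0

1, 0, 0, 0, 0, 0, 0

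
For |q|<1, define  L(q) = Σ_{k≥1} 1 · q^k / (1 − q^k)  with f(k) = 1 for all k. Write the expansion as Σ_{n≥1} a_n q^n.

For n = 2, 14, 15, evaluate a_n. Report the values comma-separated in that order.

2, 4, 4

[q^2] f(1)=1,f(2)=1 ⇒ 2
n=14: 1·14 2·7 7·2 14·1  f→[1+1+1+1]=4
q^15  k|15↦f(k): 1:1 3:1 5:1 15:1  a_15=4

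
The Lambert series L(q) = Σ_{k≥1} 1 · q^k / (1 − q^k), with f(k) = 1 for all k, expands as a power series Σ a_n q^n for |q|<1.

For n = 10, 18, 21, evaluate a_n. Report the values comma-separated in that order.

[q^10] f(1)=1,f(2)=1,f(5)=1,f(10)=1 ⇒ 4
[q^18] f(1)=1,f(2)=1,f(3)=1,f(6)=1,f(9)=1,f(18)=1 ⇒ 6
[q^21] f(21)=1,f(7)=1,f(3)=1,f(1)=1 ⇒ 4

4, 6, 4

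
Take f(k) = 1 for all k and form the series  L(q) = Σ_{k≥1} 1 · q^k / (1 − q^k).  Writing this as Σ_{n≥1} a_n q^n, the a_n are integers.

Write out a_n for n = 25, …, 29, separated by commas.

3, 4, 4, 6, 2

q^25  k|25↦f(k): 1:1 5:1 25:1  a_25=3
n=26: 1·26 2·13 13·2 26·1  f→[1+1+1+1]=4
q^27  k|27↦f(k): 1:1 3:1 9:1 27:1  a_27=4
n=28: 1·28 2·14 4·7 7·4 14·2 28·1  f→[1+1+1+1+1+1]=6
q^29  k|29↦f(k): 29:1 1:1  a_29=2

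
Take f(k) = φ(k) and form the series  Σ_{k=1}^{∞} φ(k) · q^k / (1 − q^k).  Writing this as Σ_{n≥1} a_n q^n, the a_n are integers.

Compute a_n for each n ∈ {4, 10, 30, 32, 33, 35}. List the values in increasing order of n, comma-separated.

[q^4] φ(4)=2,φ(2)=1,φ(1)=1 ⇒ 4
[q^10] φ(10)=4,φ(5)=4,φ(2)=1,φ(1)=1 ⇒ 10
d|30:{1,2,3,5,6,10,15,30}  Σφ=1+1+2+4+2+4+8+8=30
n=32: 1·32 2·16 4·8 8·4 16·2 32·1  φ→[1+1+2+4+8+16]=32
n=33: 1·33 3·11 11·3 33·1  φ→[1+2+10+20]=33
q^35  k|35↦φ(k): 35:24 7:6 5:4 1:1  a_35=35

4, 10, 30, 32, 33, 35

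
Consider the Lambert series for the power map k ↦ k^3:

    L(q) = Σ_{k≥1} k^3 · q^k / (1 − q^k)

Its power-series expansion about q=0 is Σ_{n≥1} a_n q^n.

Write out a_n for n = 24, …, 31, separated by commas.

d|24:{24,12,8,6,4,3,2,1}  Σf=13824+1728+512+216+64+27+8+1=16380
n=25: 1·25 5·5 25·1  f→[1+125+15625]=15751
q^26  k|26↦f(k): 1:1 2:8 13:2197 26:17576  a_26=19782
[q^27] f(1)=1,f(3)=27,f(9)=729,f(27)=19683 ⇒ 20440
n=28: 28·1 14·2 7·4 4·7 2·14 1·28  f→[21952+2744+343+64+8+1]=25112
q^29  k|29↦f(k): 29:24389 1:1  a_29=24390
q^30  k|30↦f(k): 1:1 2:8 3:27 5:125 6:216 10:1000 15:3375 30:27000  a_30=31752
d|31:{31,1}  Σf=29791+1=29792

16380, 15751, 19782, 20440, 25112, 24390, 31752, 29792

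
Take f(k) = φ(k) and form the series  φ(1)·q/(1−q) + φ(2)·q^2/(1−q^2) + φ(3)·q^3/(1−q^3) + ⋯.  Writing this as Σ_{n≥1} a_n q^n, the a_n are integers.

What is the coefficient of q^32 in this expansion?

d|32:{32,16,8,4,2,1}  Σφ=16+8+4+2+1+1=32

a_32 = 32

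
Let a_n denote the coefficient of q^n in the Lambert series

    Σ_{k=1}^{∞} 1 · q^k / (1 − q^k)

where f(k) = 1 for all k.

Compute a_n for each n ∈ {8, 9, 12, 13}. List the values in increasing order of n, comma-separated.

q^8  k|8↦f(k): 8:1 4:1 2:1 1:1  a_8=4
d|9:{9,3,1}  Σf=1+1+1=3
d|12:{1,2,3,4,6,12}  Σf=1+1+1+1+1+1=6
q^13  k|13↦f(k): 13:1 1:1  a_13=2

4, 3, 6, 2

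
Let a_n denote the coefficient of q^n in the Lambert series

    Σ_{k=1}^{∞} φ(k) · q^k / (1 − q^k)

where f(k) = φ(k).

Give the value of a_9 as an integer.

[q^9] φ(9)=6,φ(3)=2,φ(1)=1 ⇒ 9

a_9 = 9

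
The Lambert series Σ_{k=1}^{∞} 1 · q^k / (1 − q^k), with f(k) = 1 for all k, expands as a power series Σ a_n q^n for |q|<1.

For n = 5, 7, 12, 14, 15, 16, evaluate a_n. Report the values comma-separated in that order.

[q^5] f(5)=1,f(1)=1 ⇒ 2
q^7  k|7↦f(k): 7:1 1:1  a_7=2
n=12: 1·12 2·6 3·4 4·3 6·2 12·1  f→[1+1+1+1+1+1]=6
n=14: 1·14 2·7 7·2 14·1  f→[1+1+1+1]=4
n=15: 1·15 3·5 5·3 15·1  f→[1+1+1+1]=4
d|16:{1,2,4,8,16}  Σf=1+1+1+1+1=5

2, 2, 6, 4, 4, 5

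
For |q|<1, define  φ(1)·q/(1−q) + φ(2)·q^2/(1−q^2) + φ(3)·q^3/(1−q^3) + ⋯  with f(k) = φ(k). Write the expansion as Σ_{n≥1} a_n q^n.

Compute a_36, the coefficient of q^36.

[q^36] φ(36)=12,φ(18)=6,φ(12)=4,φ(9)=6,φ(6)=2,φ(4)=2,φ(3)=2,φ(2)=1,φ(1)=1 ⇒ 36

a_36 = 36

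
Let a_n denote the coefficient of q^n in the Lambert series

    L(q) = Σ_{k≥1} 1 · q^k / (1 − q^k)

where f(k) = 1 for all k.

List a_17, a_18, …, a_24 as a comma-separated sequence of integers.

[q^17] f(1)=1,f(17)=1 ⇒ 2
n=18: 1·18 2·9 3·6 6·3 9·2 18·1  f→[1+1+1+1+1+1]=6
q^19  k|19↦f(k): 19:1 1:1  a_19=2
n=20: 20·1 10·2 5·4 4·5 2·10 1·20  f→[1+1+1+1+1+1]=6
n=21: 1·21 3·7 7·3 21·1  f→[1+1+1+1]=4
d|22:{1,2,11,22}  Σf=1+1+1+1=4
d|23:{1,23}  Σf=1+1=2
n=24: 1·24 2·12 3·8 4·6 6·4 8·3 12·2 24·1  f→[1+1+1+1+1+1+1+1]=8

2, 6, 2, 6, 4, 4, 2, 8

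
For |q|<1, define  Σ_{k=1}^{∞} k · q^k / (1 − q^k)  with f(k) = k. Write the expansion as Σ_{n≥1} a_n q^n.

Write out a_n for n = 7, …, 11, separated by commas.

[q^7] f(1)=1,f(7)=7 ⇒ 8
n=8: 8·1 4·2 2·4 1·8  f→[8+4+2+1]=15
d|9:{9,3,1}  Σf=9+3+1=13
[q^10] f(10)=10,f(5)=5,f(2)=2,f(1)=1 ⇒ 18
n=11: 1·11 11·1  f→[1+11]=12

8, 15, 13, 18, 12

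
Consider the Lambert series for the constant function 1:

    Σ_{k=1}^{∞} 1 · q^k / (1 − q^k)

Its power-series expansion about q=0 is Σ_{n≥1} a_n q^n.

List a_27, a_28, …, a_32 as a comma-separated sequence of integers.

4, 6, 2, 8, 2, 6

[q^27] f(27)=1,f(9)=1,f(3)=1,f(1)=1 ⇒ 4
q^28  k|28↦f(k): 28:1 14:1 7:1 4:1 2:1 1:1  a_28=6
q^29  k|29↦f(k): 1:1 29:1  a_29=2
d|30:{1,2,3,5,6,10,15,30}  Σf=1+1+1+1+1+1+1+1=8
[q^31] f(1)=1,f(31)=1 ⇒ 2
[q^32] f(32)=1,f(16)=1,f(8)=1,f(4)=1,f(2)=1,f(1)=1 ⇒ 6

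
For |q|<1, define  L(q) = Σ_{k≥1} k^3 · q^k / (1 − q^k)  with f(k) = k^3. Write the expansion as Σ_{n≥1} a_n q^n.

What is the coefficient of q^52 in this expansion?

a_52 = 160454

d|52:{1,2,4,13,26,52}  Σf=1+8+64+2197+17576+140608=160454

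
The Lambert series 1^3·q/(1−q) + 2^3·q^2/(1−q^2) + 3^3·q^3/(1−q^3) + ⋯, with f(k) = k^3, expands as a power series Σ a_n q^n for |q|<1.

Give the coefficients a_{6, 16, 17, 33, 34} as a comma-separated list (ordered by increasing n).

d|6:{1,2,3,6}  Σf=1+8+27+216=252
n=16: 16·1 8·2 4·4 2·8 1·16  f→[4096+512+64+8+1]=4681
q^17  k|17↦f(k): 1:1 17:4913  a_17=4914
d|33:{33,11,3,1}  Σf=35937+1331+27+1=37296
n=34: 1·34 2·17 17·2 34·1  f→[1+8+4913+39304]=44226

252, 4681, 4914, 37296, 44226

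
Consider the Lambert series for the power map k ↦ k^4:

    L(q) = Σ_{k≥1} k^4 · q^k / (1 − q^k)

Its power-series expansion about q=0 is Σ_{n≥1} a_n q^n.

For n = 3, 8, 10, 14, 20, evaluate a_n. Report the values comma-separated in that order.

82, 4369, 10642, 40834, 170898

d|3:{1,3}  Σf=1+81=82
q^8  k|8↦f(k): 1:1 2:16 4:256 8:4096  a_8=4369
n=10: 10·1 5·2 2·5 1·10  f→[10000+625+16+1]=10642
[q^14] f(14)=38416,f(7)=2401,f(2)=16,f(1)=1 ⇒ 40834
d|20:{1,2,4,5,10,20}  Σf=1+16+256+625+10000+160000=170898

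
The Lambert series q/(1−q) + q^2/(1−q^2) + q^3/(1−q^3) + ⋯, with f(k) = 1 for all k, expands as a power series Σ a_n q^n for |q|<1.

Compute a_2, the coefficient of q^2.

n=2: 1·2 2·1  f→[1+1]=2

a_2 = 2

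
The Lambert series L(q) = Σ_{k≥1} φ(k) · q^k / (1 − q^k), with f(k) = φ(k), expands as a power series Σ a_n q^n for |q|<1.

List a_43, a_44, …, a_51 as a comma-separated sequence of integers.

n=43: 1·43 43·1  φ→[1+42]=43
[q^44] φ(1)=1,φ(2)=1,φ(4)=2,φ(11)=10,φ(22)=10,φ(44)=20 ⇒ 44
[q^45] φ(1)=1,φ(3)=2,φ(5)=4,φ(9)=6,φ(15)=8,φ(45)=24 ⇒ 45
n=46: 1·46 2·23 23·2 46·1  φ→[1+1+22+22]=46
[q^47] φ(47)=46,φ(1)=1 ⇒ 47
n=48: 48·1 24·2 16·3 12·4 8·6 6·8 4·12 3·16 2·24 1·48  φ→[16+8+8+4+4+2+2+2+1+1]=48
[q^49] φ(49)=42,φ(7)=6,φ(1)=1 ⇒ 49
q^50  k|50↦φ(k): 1:1 2:1 5:4 10:4 25:20 50:20  a_50=50
q^51  k|51↦φ(k): 51:32 17:16 3:2 1:1  a_51=51

43, 44, 45, 46, 47, 48, 49, 50, 51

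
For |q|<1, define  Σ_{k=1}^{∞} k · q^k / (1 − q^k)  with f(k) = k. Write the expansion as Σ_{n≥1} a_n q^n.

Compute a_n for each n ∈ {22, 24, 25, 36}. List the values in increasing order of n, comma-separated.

36, 60, 31, 91

q^22  k|22↦f(k): 1:1 2:2 11:11 22:22  a_22=36
d|24:{1,2,3,4,6,8,12,24}  Σf=1+2+3+4+6+8+12+24=60
n=25: 1·25 5·5 25·1  f→[1+5+25]=31
n=36: 36·1 18·2 12·3 9·4 6·6 4·9 3·12 2·18 1·36  f→[36+18+12+9+6+4+3+2+1]=91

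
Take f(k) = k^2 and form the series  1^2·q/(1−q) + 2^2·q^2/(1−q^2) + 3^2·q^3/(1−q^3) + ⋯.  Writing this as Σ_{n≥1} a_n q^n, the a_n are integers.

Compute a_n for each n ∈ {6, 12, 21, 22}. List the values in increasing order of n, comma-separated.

50, 210, 500, 610

n=6: 1·6 2·3 3·2 6·1  f→[1+4+9+36]=50
q^12  k|12↦f(k): 1:1 2:4 3:9 4:16 6:36 12:144  a_12=210
n=21: 21·1 7·3 3·7 1·21  f→[441+49+9+1]=500
[q^22] f(22)=484,f(11)=121,f(2)=4,f(1)=1 ⇒ 610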